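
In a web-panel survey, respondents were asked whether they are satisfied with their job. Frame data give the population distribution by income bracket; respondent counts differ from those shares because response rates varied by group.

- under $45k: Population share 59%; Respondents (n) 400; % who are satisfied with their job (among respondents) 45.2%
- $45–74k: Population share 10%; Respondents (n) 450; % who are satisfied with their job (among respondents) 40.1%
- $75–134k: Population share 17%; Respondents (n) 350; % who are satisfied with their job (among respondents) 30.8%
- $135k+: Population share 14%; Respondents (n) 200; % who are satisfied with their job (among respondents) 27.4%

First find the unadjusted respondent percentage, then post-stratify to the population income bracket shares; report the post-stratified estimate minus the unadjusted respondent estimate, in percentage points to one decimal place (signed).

+2.3 percentage points

Naive respondent-only estimate (weights = respondent counts):
  (400/1400)×45.2 + (450/1400)×40.1 + (350/1400)×30.8 + (200/1400)×27.4 = 37.4179%
Post-stratifying to population shares instead:
  0.59×45.2 + 0.1×40.1 + 0.17×30.8 + 0.14×27.4 = 39.75%
Difference = 39.75 − 37.4179 = 2.3321 pp.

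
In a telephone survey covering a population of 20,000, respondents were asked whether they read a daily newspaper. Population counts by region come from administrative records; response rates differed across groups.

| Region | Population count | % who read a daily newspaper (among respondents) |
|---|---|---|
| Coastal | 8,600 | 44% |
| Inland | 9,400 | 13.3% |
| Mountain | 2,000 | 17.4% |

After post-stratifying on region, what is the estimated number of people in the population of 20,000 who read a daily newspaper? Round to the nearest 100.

5,400

Apply each group's respondent rate to its population count:
  Coastal: 8,600 × 44% = 3784
  Inland: 9,400 × 13.3% = 1250.2
  Mountain: 2,000 × 17.4% = 348
Estimated total = 5382.2 → 5,400.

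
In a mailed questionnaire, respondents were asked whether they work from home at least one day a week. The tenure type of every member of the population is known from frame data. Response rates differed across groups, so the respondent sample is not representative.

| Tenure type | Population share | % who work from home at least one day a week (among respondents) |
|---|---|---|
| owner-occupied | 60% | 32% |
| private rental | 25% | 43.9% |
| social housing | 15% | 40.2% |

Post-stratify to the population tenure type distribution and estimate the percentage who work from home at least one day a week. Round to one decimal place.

Post-stratification weights by population share, not respondent share:
  owner-occupied: 0.6 × 32 = 19.2
  private rental: 0.25 × 43.9 = 10.975
  social housing: 0.15 × 40.2 = 6.03
Post-stratified estimate = 36.205 → 36.2%.

36.2%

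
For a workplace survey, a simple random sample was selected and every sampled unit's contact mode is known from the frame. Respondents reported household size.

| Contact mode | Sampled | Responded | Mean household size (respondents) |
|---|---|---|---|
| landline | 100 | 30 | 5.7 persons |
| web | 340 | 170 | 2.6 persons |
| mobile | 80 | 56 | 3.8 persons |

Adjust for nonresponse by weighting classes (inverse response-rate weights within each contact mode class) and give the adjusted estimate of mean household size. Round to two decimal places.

Class response rates: landline 30/100 = 30%, web 170/340 = 50%, mobile 56/80 = 70%.
Inverse-response-rate weighting restores each class to its sampled count, so class totals weight by n_sampled:
  landline: 100 × 5.7 = 570
  web: 340 × 2.6 = 884
  mobile: 80 × 3.8 = 304
Adjusted estimate = 1758 / 520 = 3.38077 → 3.38.

3.38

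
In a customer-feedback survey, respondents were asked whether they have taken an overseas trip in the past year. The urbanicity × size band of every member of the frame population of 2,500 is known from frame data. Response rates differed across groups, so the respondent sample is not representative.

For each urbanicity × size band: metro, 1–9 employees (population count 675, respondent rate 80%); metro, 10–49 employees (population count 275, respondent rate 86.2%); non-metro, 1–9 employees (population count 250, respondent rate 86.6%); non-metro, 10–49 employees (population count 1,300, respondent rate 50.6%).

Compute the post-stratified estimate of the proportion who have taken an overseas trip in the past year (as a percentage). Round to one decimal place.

66.1%

Reweight to the known urbanicity × size band distribution:
  metro, 1–9 employees: (675/2,500) × 80 = 21.6
  metro, 10–49 employees: (275/2,500) × 86.2 = 9.482
  non-metro, 1–9 employees: (250/2,500) × 86.6 = 8.66
  non-metro, 10–49 employees: (1,300/2,500) × 50.6 = 26.312
Post-stratified estimate = 66.054 → 66.1%.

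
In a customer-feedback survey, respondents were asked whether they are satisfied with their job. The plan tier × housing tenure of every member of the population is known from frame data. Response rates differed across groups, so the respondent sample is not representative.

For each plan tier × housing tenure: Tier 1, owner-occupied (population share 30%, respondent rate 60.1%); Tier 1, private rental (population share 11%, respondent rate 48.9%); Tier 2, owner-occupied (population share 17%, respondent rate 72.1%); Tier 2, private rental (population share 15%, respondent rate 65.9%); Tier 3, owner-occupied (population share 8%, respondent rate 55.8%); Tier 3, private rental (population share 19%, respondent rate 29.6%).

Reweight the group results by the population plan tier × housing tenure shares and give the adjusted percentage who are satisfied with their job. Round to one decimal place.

55.6%

Post-stratification weights by population share, not respondent share:
  Tier 1, owner-occupied: 0.3 × 60.1 = 18.03
  Tier 1, private rental: 0.11 × 48.9 = 5.379
  Tier 2, owner-occupied: 0.17 × 72.1 = 12.257
  Tier 2, private rental: 0.15 × 65.9 = 9.885
  Tier 3, owner-occupied: 0.08 × 55.8 = 4.464
  Tier 3, private rental: 0.19 × 29.6 = 5.624
Post-stratified estimate = 55.639 → 55.6%.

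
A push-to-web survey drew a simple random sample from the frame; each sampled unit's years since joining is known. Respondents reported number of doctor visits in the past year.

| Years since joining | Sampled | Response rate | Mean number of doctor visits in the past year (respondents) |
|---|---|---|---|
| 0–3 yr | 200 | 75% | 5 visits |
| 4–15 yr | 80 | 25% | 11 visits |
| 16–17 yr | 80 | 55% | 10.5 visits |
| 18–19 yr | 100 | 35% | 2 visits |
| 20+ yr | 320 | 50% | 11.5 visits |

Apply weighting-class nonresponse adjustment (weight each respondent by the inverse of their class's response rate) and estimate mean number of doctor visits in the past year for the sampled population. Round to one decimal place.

8.5

Weighting each respondent by the inverse class response rate inflates each class back to its sampled size, so the class weight is n_sampled:
  0–3 yr: 200 × 5 = 1000
  4–15 yr: 80 × 11 = 880
  16–17 yr: 80 × 10.5 = 840
  18–19 yr: 100 × 2 = 200
  20+ yr: 320 × 11.5 = 3680
Adjusted estimate = 6600 / 780 = 8.46154 → 8.5.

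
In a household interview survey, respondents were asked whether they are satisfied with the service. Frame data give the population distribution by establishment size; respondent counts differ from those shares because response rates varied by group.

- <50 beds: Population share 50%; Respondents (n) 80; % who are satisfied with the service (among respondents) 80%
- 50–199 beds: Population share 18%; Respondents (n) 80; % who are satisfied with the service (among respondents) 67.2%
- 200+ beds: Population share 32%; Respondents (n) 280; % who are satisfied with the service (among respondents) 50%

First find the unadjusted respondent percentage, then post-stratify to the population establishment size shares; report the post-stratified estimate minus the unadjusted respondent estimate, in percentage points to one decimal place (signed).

+9.5 percentage points

Without adjustment, the pooled respondent share is:
  (80/440)×80 + (80/440)×67.2 + (280/440)×50 = 58.5818%
Post-stratified estimate weights by population shares:
  0.5×80 + 0.18×67.2 + 0.32×50 = 68.096%
Difference = 68.096 − 58.5818 = 9.5142 pp.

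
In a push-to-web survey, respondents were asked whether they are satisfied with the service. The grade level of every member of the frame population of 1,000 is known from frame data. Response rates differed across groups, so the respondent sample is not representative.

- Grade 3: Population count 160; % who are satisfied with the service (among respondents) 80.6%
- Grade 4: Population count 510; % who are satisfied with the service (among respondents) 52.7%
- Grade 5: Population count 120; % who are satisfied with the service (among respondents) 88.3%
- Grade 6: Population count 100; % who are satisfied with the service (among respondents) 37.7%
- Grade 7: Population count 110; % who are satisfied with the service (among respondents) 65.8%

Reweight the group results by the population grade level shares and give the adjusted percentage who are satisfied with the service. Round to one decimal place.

Post-stratification weights by population share, not respondent share:
  Grade 3: (160/1,000) × 80.6 = 12.896
  Grade 4: (510/1,000) × 52.7 = 26.877
  Grade 5: (120/1,000) × 88.3 = 10.596
  Grade 6: (100/1,000) × 37.7 = 3.77
  Grade 7: (110/1,000) × 65.8 = 7.238
Post-stratified estimate = 61.377 → 61.4%.

61.4%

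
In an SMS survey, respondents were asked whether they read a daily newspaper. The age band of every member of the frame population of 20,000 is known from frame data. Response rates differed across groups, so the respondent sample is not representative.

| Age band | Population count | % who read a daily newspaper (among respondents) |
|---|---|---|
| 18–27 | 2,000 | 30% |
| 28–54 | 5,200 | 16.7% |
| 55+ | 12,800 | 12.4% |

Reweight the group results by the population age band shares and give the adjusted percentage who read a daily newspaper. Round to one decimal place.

Each cell contributes population-share × respondent value:
  18–27: (2,000/20,000) × 30 = 3
  28–54: (5,200/20,000) × 16.7 = 4.342
  55+: (12,800/20,000) × 12.4 = 7.936
Post-stratified estimate = 15.278 → 15.3%.

15.3%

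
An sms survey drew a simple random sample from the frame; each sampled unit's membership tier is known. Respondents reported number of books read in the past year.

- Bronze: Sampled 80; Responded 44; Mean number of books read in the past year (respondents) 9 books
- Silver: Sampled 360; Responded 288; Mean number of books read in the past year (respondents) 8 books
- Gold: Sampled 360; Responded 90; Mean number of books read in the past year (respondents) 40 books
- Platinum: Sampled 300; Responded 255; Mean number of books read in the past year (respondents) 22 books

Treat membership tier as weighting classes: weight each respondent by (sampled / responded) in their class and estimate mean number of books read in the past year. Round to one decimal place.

Class response rates: Bronze 44/80 = 55%, Silver 288/360 = 80%, Gold 90/360 = 25%, Platinum 255/300 = 85%.
Weighting each respondent by the inverse class response rate inflates each class back to its sampled size, so the class weight is n_sampled:
  Bronze: 80 × 9 = 720
  Silver: 360 × 8 = 2880
  Gold: 360 × 40 = 14,400
  Platinum: 300 × 22 = 6600
Adjusted estimate = 24,600 / 1,100 = 22.3636 → 22.4.

22.4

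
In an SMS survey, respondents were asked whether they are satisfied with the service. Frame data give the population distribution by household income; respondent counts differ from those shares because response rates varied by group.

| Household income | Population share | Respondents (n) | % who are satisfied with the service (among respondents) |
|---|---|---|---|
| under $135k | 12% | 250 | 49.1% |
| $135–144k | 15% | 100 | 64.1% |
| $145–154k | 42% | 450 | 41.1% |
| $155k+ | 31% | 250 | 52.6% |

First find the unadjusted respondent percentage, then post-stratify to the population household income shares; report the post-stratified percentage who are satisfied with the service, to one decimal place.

49.1%

Unadjusted (pooled respondent) estimate weights by respondent counts:
  (250/1050)×49.1 + (100/1050)×64.1 + (450/1050)×41.1 + (250/1050)×52.6 = 47.9333%
Post-stratified estimate weights by population shares:
  0.12×49.1 + 0.15×64.1 + 0.42×41.1 + 0.31×52.6 = 49.075%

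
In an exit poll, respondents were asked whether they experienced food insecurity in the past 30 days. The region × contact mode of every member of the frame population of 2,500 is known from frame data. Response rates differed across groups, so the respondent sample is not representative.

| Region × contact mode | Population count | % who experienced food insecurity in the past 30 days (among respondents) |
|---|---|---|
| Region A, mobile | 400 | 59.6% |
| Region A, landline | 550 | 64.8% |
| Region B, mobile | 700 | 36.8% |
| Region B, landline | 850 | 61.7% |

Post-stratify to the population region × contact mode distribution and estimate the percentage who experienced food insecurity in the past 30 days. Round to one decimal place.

Reweight to the known region × contact mode distribution:
  Region A, mobile: (400/2,500) × 59.6 = 9.536
  Region A, landline: (550/2,500) × 64.8 = 14.256
  Region B, mobile: (700/2,500) × 36.8 = 10.304
  Region B, landline: (850/2,500) × 61.7 = 20.978
Post-stratified estimate = 55.074 → 55.1%.

55.1%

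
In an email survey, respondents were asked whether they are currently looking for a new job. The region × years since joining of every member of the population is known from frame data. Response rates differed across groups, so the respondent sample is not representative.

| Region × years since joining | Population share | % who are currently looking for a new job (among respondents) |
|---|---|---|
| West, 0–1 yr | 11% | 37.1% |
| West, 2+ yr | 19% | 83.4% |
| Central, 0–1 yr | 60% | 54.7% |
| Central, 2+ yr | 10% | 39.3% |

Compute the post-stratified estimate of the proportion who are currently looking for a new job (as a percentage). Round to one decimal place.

56.7%

Each cell contributes population-share × respondent value:
  West, 0–1 yr: 0.11 × 37.1 = 4.081
  West, 2+ yr: 0.19 × 83.4 = 15.846
  Central, 0–1 yr: 0.6 × 54.7 = 32.82
  Central, 2+ yr: 0.1 × 39.3 = 3.93
Post-stratified estimate = 56.677 → 56.7%.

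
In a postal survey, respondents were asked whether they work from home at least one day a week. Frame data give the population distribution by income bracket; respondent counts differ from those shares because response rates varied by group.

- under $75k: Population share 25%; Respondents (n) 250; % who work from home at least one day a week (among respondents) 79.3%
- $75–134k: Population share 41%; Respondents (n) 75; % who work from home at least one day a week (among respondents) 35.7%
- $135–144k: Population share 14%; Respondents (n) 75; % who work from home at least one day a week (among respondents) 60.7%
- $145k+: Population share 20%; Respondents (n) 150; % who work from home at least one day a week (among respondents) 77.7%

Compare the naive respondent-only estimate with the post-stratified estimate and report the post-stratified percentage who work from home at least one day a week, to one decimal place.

58.5%

Unadjusted (pooled respondent) estimate weights by respondent counts:
  (250/550)×79.3 + (75/550)×35.7 + (75/550)×60.7 + (150/550)×77.7 = 70.3818%
Post-stratified estimate weights by population shares:
  0.25×79.3 + 0.41×35.7 + 0.14×60.7 + 0.2×77.7 = 58.5%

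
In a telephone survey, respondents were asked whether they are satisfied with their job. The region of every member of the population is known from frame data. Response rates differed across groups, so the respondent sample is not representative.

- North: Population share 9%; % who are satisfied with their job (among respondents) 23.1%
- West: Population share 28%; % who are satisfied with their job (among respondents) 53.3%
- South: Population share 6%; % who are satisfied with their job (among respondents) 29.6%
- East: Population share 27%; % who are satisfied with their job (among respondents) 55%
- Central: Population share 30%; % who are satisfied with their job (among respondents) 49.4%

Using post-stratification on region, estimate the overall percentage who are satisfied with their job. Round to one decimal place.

48.4%

Reweight to the known region distribution:
  North: 0.09 × 23.1 = 2.079
  West: 0.28 × 53.3 = 14.924
  South: 0.06 × 29.6 = 1.776
  East: 0.27 × 55 = 14.85
  Central: 0.3 × 49.4 = 14.82
Post-stratified estimate = 48.449 → 48.4%.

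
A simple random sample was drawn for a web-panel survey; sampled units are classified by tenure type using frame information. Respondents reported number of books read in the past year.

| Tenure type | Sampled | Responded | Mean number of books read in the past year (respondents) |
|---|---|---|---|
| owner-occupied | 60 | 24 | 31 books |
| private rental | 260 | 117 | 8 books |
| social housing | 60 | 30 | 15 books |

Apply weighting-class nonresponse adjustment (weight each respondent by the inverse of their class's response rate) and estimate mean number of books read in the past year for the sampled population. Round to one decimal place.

12.7

Response rates by class: owner-occupied 24/60 = 40%, private rental 117/260 = 45%, social housing 30/60 = 50%.
Each respondent's weight = sampled/responded in their class; summing within a class gives n_sampled, so:
  owner-occupied: 60 × 31 = 1860
  private rental: 260 × 8 = 2080
  social housing: 60 × 15 = 900
Adjusted estimate = 4840 / 380 = 12.7368 → 12.7.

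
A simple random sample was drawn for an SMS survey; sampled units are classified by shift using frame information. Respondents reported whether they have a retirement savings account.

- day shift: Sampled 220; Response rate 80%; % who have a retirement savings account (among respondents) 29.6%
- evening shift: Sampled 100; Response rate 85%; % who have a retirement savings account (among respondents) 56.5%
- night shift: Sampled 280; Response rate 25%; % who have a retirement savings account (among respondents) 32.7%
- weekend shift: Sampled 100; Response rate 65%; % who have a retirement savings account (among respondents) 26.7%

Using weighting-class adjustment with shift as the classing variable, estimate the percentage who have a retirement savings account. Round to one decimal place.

34.3%

With weight = n_sampled/n_responded per class, the weighted class total is n_sampled:
  day shift: 220 × 29.6 = 6512
  evening shift: 100 × 56.5 = 5650
  night shift: 280 × 32.7 = 9156
  weekend shift: 100 × 26.7 = 2670
Adjusted estimate = 23,988 / 700 = 34.2686 → 34.3%.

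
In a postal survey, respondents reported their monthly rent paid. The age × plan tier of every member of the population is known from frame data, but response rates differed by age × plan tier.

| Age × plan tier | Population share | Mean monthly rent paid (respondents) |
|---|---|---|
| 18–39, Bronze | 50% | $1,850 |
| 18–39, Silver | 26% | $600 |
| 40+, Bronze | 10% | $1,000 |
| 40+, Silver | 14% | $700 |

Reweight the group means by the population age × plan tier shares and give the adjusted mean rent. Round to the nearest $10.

$1,280

Each cell contributes population-share × respondent value:
  18–39, Bronze: 0.5 × 1850 = 925
  18–39, Silver: 0.26 × 600 = 156
  40+, Bronze: 0.1 × 1000 = 100
  40+, Silver: 0.14 × 700 = 98
Post-stratified estimate = 1279 → $1,280.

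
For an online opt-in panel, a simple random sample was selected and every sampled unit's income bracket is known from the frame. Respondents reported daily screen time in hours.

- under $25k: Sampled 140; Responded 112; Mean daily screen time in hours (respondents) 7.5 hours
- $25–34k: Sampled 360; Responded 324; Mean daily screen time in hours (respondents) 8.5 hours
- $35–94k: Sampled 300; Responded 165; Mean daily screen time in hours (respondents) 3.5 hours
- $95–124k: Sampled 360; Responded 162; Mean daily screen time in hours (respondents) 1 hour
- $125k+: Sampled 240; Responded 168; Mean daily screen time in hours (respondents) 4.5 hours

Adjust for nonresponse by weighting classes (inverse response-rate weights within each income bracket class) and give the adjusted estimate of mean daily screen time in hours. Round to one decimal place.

Class response rates: under $25k 112/140 = 80%, $25–34k 324/360 = 90%, $35–94k 165/300 = 55%, $95–124k 162/360 = 45%, $125k+ 168/240 = 70%.
Weighting each respondent by the inverse class response rate inflates each class back to its sampled size, so the class weight is n_sampled:
  under $25k: 140 × 7.5 = 1050
  $25–34k: 360 × 8.5 = 3060
  $35–94k: 300 × 3.5 = 1050
  $95–124k: 360 × 1 = 360
  $125k+: 240 × 4.5 = 1080
Adjusted estimate = 6600 / 1,400 = 4.71429 → 4.7.

4.7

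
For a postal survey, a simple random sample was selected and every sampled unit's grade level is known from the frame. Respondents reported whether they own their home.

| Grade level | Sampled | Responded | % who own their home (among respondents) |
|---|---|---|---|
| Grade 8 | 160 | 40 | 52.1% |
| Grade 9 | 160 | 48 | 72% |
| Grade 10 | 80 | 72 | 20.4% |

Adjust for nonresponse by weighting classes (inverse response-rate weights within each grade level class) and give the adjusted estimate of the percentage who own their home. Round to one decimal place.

Response rates by class: Grade 8 40/160 = 25%, Grade 9 48/160 = 30%, Grade 10 72/80 = 90%.
With weight = n_sampled/n_responded per class, the weighted class total is n_sampled:
  Grade 8: 160 × 52.1 = 8336
  Grade 9: 160 × 72 = 11,520
  Grade 10: 80 × 20.4 = 1632
Adjusted estimate = 21,488 / 400 = 53.72 → 53.7%.

53.7%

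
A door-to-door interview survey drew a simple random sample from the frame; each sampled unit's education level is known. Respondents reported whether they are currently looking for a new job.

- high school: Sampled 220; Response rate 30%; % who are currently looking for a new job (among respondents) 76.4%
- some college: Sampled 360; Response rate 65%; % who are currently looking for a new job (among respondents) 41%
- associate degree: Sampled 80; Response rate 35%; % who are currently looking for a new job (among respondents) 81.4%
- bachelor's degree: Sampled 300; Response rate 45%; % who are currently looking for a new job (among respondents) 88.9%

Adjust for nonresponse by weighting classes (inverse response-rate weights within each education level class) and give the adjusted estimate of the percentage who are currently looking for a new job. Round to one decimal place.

67.4%

Each respondent's weight = sampled/responded in their class; summing within a class gives n_sampled, so:
  high school: 220 × 76.4 = 16,808
  some college: 360 × 41 = 14,760
  associate degree: 80 × 81.4 = 6512
  bachelor's degree: 300 × 88.9 = 26,670
Adjusted estimate = 64,750 / 960 = 67.4479 → 67.4%.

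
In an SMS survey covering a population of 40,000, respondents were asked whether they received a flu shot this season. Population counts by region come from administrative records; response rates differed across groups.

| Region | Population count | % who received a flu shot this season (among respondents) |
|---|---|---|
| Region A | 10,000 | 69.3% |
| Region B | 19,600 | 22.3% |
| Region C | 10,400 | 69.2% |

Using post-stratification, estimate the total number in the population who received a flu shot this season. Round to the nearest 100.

Apply each group's respondent rate to its population count:
  Region A: 10,000 × 69.3% = 6930
  Region B: 19,600 × 22.3% = 4370.8
  Region C: 10,400 × 69.2% = 7196.8
Estimated total = 18497.6 → 18,500.

18,500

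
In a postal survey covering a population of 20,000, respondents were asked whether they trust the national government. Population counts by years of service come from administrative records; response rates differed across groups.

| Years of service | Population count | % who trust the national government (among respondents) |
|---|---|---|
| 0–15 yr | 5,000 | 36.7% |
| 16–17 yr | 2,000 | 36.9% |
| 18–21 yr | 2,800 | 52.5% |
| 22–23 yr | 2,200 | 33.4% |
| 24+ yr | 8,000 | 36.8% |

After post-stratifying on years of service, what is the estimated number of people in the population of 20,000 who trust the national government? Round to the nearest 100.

7,700

Each cell contributes its population count × the respondent rate:
  0–15 yr: 5,000 × 36.7% = 1835
  16–17 yr: 2,000 × 36.9% = 738
  18–21 yr: 2,800 × 52.5% = 1470
  22–23 yr: 2,200 × 33.4% = 734.8
  24+ yr: 8,000 × 36.8% = 2944
Estimated total = 7721.8 → 7,700.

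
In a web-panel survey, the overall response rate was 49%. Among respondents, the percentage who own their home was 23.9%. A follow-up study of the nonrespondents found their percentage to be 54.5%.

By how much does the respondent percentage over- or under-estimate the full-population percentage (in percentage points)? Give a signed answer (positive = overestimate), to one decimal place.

-15.6 percentage points

Nonresponse fraction = 1 − 0.49 = 0.51.
Bias = (nonresponse fraction) × (respondent percentage − nonrespondent percentage)
     = 0.51 × (23.9 − 54.5) = 0.51 × -30.6 = -15.606.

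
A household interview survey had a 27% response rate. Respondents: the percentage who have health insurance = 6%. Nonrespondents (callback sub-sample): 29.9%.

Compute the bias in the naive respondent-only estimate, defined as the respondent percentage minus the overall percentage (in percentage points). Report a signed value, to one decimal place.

Nonresponse fraction = 1 − 0.27 = 0.73.
Bias = (nonresponse fraction) × (respondent percentage − nonrespondent percentage)
     = 0.73 × (6 − 29.9) = 0.73 × -23.9 = -17.447.

-17.4 percentage points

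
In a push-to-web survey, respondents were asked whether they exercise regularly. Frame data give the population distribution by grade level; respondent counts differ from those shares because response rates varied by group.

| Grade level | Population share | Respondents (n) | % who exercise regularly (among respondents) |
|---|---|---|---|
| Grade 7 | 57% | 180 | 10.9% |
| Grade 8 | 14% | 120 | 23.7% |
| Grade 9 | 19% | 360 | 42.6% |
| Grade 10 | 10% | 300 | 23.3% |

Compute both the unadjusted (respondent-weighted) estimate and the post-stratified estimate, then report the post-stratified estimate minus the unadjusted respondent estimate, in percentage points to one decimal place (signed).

Naive respondent-only estimate (weights = respondent counts):
  (180/960)×10.9 + (120/960)×23.7 + (360/960)×42.6 + (300/960)×23.3 = 28.2625%
Post-stratified estimate weights by population shares:
  0.57×10.9 + 0.14×23.7 + 0.19×42.6 + 0.1×23.3 = 19.955%
Difference = 19.955 − 28.2625 = -8.3075 pp.

-8.3 percentage points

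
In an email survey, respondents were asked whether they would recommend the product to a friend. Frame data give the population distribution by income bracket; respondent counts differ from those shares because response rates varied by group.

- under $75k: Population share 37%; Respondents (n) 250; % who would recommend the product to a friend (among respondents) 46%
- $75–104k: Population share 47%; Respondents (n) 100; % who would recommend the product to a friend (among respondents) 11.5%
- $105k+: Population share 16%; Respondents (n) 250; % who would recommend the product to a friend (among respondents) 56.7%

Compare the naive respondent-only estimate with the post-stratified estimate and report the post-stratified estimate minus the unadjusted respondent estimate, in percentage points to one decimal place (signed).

Without adjustment, the pooled respondent share is:
  (250/600)×46 + (100/600)×11.5 + (250/600)×56.7 = 44.7083%
Post-stratifying to population shares instead:
  0.37×46 + 0.47×11.5 + 0.16×56.7 = 31.497%
Difference = 31.497 − 44.7083 = -13.2113 pp.

-13.2 percentage points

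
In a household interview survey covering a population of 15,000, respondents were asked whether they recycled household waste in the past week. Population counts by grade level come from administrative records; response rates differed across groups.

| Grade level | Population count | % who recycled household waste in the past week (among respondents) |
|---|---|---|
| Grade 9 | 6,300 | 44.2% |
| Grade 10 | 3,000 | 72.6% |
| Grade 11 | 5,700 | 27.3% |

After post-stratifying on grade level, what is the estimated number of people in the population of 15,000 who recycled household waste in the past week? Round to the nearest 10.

6,520

Each cell contributes its population count × the respondent rate:
  Grade 9: 6,300 × 44.2% = 2784.6
  Grade 10: 3,000 × 72.6% = 2178
  Grade 11: 5,700 × 27.3% = 1556.1
Estimated total = 6518.7 → 6,520.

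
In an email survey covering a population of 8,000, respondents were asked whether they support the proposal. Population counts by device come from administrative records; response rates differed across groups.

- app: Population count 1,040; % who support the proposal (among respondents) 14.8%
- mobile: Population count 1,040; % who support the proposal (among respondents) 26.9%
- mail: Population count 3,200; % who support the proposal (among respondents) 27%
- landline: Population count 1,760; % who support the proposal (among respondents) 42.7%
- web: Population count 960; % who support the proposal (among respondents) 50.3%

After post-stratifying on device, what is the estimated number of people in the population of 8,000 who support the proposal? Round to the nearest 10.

Each cell contributes its population count × the respondent rate:
  app: 1,040 × 14.8% = 153.92
  mobile: 1,040 × 26.9% = 279.76
  mail: 3,200 × 27% = 864
  landline: 1,760 × 42.7% = 751.52
  web: 960 × 50.3% = 482.88
Estimated total = 2532.08 → 2,530.

2,530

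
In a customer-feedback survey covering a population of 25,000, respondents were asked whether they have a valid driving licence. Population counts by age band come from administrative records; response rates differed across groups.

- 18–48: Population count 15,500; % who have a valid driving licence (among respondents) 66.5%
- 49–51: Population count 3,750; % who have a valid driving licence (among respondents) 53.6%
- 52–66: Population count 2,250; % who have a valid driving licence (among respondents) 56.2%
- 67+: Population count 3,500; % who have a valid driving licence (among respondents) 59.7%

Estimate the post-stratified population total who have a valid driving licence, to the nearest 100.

Estimated count per cell = population count × respondent percentage:
  18–48: 15,500 × 66.5% = 10307.5
  49–51: 3,750 × 53.6% = 2010
  52–66: 2,250 × 56.2% = 1264.5
  67+: 3,500 × 59.7% = 2089.5
Estimated total = 15671.5 → 15,700.

15,700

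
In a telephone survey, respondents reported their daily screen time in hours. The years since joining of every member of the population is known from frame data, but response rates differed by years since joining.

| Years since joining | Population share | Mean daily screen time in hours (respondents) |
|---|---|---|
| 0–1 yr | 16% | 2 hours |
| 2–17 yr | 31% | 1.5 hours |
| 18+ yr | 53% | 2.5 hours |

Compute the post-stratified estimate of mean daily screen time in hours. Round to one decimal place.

Each cell contributes population-share × respondent value:
  0–1 yr: 0.16 × 2 = 0.32
  2–17 yr: 0.31 × 1.5 = 0.465
  18+ yr: 0.53 × 2.5 = 1.325
Post-stratified estimate = 2.11 → 2.1.

2.1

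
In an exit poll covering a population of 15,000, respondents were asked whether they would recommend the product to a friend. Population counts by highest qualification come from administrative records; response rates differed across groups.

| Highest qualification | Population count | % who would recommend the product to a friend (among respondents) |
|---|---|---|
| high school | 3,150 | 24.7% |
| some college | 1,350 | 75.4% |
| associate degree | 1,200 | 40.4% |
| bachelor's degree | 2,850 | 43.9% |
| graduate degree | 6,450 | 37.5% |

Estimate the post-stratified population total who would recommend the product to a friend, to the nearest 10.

Apply each group's respondent rate to its population count:
  high school: 3,150 × 24.7% = 778.05
  some college: 1,350 × 75.4% = 1017.9
  associate degree: 1,200 × 40.4% = 484.8
  bachelor's degree: 2,850 × 43.9% = 1251.15
  graduate degree: 6,450 × 37.5% = 2418.75
Estimated total = 5950.65 → 5,950.

5,950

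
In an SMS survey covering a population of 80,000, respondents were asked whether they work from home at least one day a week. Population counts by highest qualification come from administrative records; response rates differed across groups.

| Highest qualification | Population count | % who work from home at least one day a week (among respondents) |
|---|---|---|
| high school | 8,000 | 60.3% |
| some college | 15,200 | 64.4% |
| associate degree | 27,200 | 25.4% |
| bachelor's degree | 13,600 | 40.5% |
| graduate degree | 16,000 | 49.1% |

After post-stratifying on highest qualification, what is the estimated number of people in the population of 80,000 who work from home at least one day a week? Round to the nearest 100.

34,900

Apply each group's respondent rate to its population count:
  high school: 8,000 × 60.3% = 4824
  some college: 15,200 × 64.4% = 9788.8
  associate degree: 27,200 × 25.4% = 6908.8
  bachelor's degree: 13,600 × 40.5% = 5508
  graduate degree: 16,000 × 49.1% = 7856
Estimated total = 34885.6 → 34,900.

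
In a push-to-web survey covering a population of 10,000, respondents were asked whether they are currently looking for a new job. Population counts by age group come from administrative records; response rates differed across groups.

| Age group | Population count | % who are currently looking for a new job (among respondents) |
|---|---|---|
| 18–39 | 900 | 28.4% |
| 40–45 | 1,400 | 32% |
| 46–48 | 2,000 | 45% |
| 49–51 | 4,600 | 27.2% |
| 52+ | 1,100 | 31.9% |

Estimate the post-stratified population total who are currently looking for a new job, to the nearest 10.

Each cell contributes its population count × the respondent rate:
  18–39: 900 × 28.4% = 255.6
  40–45: 1,400 × 32% = 448
  46–48: 2,000 × 45% = 900
  49–51: 4,600 × 27.2% = 1251.2
  52+: 1,100 × 31.9% = 350.9
Estimated total = 3205.7 → 3,210.

3,210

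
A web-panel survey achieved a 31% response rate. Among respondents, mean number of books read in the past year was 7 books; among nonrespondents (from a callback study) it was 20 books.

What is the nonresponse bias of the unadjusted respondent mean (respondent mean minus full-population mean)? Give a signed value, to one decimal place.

-9.0

Nonresponse fraction = 1 − 0.31 = 0.69.
Bias = (nonresponse fraction) × (respondent mean − nonrespondent mean)
     = 0.69 × (7 − 20) = 0.69 × -13 = -8.97.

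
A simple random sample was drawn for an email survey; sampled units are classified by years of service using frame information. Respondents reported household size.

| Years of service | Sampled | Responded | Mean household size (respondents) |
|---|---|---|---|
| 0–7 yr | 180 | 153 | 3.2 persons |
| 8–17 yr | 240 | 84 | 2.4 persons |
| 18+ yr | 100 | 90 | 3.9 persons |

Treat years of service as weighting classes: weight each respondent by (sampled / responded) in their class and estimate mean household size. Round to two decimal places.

2.97

Response rates by class: 0–7 yr 153/180 = 85%, 8–17 yr 84/240 = 35%, 18+ yr 90/100 = 90%.
Inverse-response-rate weighting restores each class to its sampled count, so class totals weight by n_sampled:
  0–7 yr: 180 × 3.2 = 576
  8–17 yr: 240 × 2.4 = 576
  18+ yr: 100 × 3.9 = 390
Adjusted estimate = 1542 / 520 = 2.96538 → 2.97.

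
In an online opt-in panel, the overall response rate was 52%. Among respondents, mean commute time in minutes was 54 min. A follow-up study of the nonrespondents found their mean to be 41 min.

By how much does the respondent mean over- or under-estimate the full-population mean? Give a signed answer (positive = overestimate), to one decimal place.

+6.2

Nonresponse fraction = 1 − 0.52 = 0.48.
Bias = (nonresponse fraction) × (respondent mean − nonrespondent mean)
     = 0.48 × (54 − 41) = 0.48 × 13 = 6.24.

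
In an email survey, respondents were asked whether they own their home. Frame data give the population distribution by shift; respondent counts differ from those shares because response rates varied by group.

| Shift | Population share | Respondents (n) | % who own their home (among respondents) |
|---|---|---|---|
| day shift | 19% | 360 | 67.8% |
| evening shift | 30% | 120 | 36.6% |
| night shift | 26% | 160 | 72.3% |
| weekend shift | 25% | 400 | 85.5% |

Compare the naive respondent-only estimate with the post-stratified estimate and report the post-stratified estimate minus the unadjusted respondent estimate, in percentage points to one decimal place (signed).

-7.7 percentage points

Without adjustment, the pooled respondent share is:
  (360/1040)×67.8 + (120/1040)×36.6 + (160/1040)×72.3 + (400/1040)×85.5 = 71.7%
Post-stratifying to population shares instead:
  0.19×67.8 + 0.3×36.6 + 0.26×72.3 + 0.25×85.5 = 64.035%
Difference = 64.035 − 71.7 = -7.665 pp.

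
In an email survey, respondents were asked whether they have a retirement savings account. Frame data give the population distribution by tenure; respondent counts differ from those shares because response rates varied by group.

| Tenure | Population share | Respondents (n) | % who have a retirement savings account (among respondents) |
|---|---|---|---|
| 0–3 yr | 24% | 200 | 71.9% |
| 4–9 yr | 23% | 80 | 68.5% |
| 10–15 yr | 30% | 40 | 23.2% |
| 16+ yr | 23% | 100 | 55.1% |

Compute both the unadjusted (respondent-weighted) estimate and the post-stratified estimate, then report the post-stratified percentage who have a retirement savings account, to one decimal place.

52.6%

Naive respondent-only estimate (weights = respondent counts):
  (200/420)×71.9 + (80/420)×68.5 + (40/420)×23.2 + (100/420)×55.1 = 62.6143%
Post-stratified estimate weights by population shares:
  0.24×71.9 + 0.23×68.5 + 0.3×23.2 + 0.23×55.1 = 52.644%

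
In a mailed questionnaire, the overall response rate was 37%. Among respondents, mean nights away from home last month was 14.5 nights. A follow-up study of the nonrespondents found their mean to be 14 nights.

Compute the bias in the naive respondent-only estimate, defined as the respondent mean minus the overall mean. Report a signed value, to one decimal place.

Nonresponse fraction = 1 − 0.37 = 0.63.
Bias = (nonresponse fraction) × (respondent mean − nonrespondent mean)
     = 0.63 × (14.5 − 14) = 0.63 × 0.5 = 0.315.

+0.3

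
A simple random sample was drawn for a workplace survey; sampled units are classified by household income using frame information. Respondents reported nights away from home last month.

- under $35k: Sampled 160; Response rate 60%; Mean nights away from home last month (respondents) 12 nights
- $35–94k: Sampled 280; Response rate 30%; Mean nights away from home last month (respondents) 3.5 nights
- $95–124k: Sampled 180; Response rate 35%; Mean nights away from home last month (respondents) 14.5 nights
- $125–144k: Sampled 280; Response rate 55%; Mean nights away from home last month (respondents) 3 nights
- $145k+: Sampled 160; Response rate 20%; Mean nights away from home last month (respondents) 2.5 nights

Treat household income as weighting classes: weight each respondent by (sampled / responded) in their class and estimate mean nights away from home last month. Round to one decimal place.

Inverse-response-rate weighting restores each class to its sampled count, so class totals weight by n_sampled:
  under $35k: 160 × 12 = 1920
  $35–94k: 280 × 3.5 = 980
  $95–124k: 180 × 14.5 = 2610
  $125–144k: 280 × 3 = 840
  $145k+: 160 × 2.5 = 400
Adjusted estimate = 6750 / 1,060 = 6.36792 → 6.4.

6.4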